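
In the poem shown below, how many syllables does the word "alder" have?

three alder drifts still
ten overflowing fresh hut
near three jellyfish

2

"alder" has 2 syllables.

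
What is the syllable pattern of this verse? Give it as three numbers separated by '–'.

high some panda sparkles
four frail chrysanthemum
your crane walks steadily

6–6–6

Line 1: high(1) + some(1) + panda(2) + sparkles(2) = 6
Line 2: four(1) + frail(1) + chrysanthemum(4) = 6
Line 3: your(1) + crane(1) + walks(1) + steadily(3) = 6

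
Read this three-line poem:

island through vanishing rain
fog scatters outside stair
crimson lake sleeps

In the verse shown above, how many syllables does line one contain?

7

Line one: "island through vanishing rain": 2+1+3+1 = 7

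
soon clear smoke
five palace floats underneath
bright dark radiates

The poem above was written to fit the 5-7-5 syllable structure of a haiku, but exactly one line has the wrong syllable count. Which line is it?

The first line

Line 1: "soon clear smoke": 1+1+1 = 3 (expected 5)
Line 2: "five palace floats underneath": 1+2+1+3 = 7 ✓
Line 3: "bright dark radiates": 1+1+3 = 5 ✓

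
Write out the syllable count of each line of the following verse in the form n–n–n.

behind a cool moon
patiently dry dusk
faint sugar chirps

5–5–4

Line 1: behind(2) + a(1) + cool(1) + moon(1) = 5
Line 2: patiently(3) + dry(1) + dusk(1) = 5
Line 3: faint(1) + sugar(2) + chirps(1) = 4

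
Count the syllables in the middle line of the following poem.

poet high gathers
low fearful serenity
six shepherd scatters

The middle line: low (1), fearful (2), serenity (4) → 7

7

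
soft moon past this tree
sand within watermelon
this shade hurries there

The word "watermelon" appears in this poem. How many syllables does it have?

"watermelon" has 4 syllables.

4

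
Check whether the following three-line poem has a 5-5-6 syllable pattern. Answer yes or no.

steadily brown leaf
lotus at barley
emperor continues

Yes

Line 1: "steadily brown leaf": 3+1+1 = 5 ✓
Line 2: "lotus at barley": 2+1+2 = 5 ✓
Line 3: "emperor continues": 3+3 = 6 ✓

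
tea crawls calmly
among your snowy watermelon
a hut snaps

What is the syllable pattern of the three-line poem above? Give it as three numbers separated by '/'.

4/9/3

Line 1: "tea crawls calmly": 1+1+2 = 4
Line 2: "among your snowy watermelon": 2+1+2+4 = 9
Line 3: "a hut snaps": 1+1+1 = 3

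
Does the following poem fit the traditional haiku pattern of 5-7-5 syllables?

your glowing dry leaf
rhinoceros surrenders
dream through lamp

No

Line 1: your(1) + glowing(2) + dry(1) + leaf(1) = 5 ✓
Line 2: rhinoceros(4) + surrenders(3) = 7 ✓
Line 3: dream(1) + through(1) + lamp(1) = 3 (expected 5)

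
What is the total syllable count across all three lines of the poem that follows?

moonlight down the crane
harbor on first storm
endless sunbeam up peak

16

Line 1: moonlight(2) + down(1) + the(1) + crane(1) = 5
Line 2: harbor(2) + on(1) + first(1) + storm(1) = 5
Line 3: endless(2) + sunbeam(2) + up(1) + peak(1) = 6
Total: 5 + 5 + 6 = 16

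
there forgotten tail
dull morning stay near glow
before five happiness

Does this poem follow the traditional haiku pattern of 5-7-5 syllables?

Line 1: there(1) + forgotten(3) + tail(1) = 5 ✓
Line 2: dull(1) + morning(2) + stay(1) + near(1) + glow(1) = 6 (expected 7)
Line 3: before(2) + five(1) + happiness(3) = 6 (expected 5)

No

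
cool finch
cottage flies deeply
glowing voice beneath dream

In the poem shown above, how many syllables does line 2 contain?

5

Line 2: "cottage flies deeply": 2+1+2 = 5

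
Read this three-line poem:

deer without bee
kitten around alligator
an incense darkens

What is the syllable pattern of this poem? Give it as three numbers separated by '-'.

Line 1: deer (1), without (2), bee (1) → 4
Line 2: kitten (2), around (2), alligator (4) → 8
Line 3: an (1), incense (2), darkens (2) → 5

4-8-5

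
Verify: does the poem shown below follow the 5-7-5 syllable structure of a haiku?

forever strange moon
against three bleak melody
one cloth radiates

Line 1: forever(3) + strange(1) + moon(1) = 5 ✓
Line 2: against(2) + three(1) + bleak(1) + melody(3) = 7 ✓
Line 3: one(1) + cloth(1) + radiates(3) = 5 ✓

Yes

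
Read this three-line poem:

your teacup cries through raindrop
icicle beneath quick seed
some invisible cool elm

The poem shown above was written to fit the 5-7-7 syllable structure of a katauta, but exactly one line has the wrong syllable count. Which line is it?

Line 1

Line 1: your (1), teacup (2), cries (1), through (1), raindrop (2) → 7 (expected 5)
Line 2: icicle (3), beneath (2), quick (1), seed (1) → 7 ✓
Line 3: some (1), invisible (4), cool (1), elm (1) → 7 ✓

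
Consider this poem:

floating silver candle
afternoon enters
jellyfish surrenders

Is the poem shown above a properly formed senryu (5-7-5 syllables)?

No

Line 1: floating(2) + silver(2) + candle(2) = 6 (expected 5)
Line 2: afternoon(3) + enters(2) = 5 (expected 7)
Line 3: jellyfish(3) + surrenders(3) = 6 (expected 5)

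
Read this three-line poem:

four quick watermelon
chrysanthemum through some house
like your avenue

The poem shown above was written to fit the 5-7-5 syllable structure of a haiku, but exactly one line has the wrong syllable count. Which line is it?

Line 1: four (1), quick (1), watermelon (4) → 6 (expected 5)
Line 2: chrysanthemum (4), through (1), some (1), house (1) → 7 ✓
Line 3: like (1), your (1), avenue (3) → 5 ✓

The first line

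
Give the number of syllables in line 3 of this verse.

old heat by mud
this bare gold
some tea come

Line 3: "some tea come": 1+1+1 = 3

3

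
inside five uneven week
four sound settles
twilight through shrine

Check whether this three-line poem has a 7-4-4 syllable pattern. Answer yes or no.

Yes

Line 1: inside (2), five (1), uneven (3), week (1) → 7 ✓
Line 2: four (1), sound (1), settles (2) → 4 ✓
Line 3: twilight (2), through (1), shrine (1) → 4 ✓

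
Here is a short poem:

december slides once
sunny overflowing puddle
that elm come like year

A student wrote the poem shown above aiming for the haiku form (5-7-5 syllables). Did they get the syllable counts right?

No

Line 1: "december slides once": 3+1+1 = 5 ✓
Line 2: "sunny overflowing puddle": 2+4+2 = 8 (expected 7)
Line 3: "that elm come like year": 1+1+1+1+1 = 5 ✓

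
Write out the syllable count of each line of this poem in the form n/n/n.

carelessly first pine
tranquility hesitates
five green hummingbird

Line 1: "carelessly first pine": 3+1+1 = 5
Line 2: "tranquility hesitates": 4+3 = 7
Line 3: "five green hummingbird": 1+1+3 = 5

5/7/5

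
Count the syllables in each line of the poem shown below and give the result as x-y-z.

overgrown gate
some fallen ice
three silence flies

Line 1: overgrown (3), gate (1) → 4
Line 2: some (1), fallen (2), ice (1) → 4
Line 3: three (1), silence (2), flies (1) → 4

4-4-4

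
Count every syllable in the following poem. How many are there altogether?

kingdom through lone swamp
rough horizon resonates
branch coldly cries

Line 1: "kingdom through lone swamp": 2+1+1+1 = 5
Line 2: "rough horizon resonates": 1+3+3 = 7
Line 3: "branch coldly cries": 1+2+1 = 4
Total: 5 + 7 + 4 = 16

16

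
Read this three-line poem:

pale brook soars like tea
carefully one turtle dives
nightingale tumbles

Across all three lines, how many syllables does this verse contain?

Line 1: pale (1), brook (1), soars (1), like (1), tea (1) → 5
Line 2: carefully (3), one (1), turtle (2), dives (1) → 7
Line 3: nightingale (3), tumbles (2) → 5
Total: 5 + 7 + 5 = 17

17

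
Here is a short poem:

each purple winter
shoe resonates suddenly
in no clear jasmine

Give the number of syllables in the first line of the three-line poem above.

5

The first line: each(1) + purple(2) + winter(2) = 5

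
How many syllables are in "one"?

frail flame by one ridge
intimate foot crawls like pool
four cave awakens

1

"one" has 1 syllable.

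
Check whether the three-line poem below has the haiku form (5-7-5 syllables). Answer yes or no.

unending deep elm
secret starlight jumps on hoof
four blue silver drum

Line 1: unending (3), deep (1), elm (1) → 5 ✓
Line 2: secret (2), starlight (2), jumps (1), on (1), hoof (1) → 7 ✓
Line 3: four (1), blue (1), silver (2), drum (1) → 5 ✓

Yes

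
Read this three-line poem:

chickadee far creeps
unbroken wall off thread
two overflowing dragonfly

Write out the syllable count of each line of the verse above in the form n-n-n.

Line 1: "chickadee far creeps": 3+1+1 = 5
Line 2: "unbroken wall off thread": 3+1+1+1 = 6
Line 3: "two overflowing dragonfly": 1+4+3 = 8

5-6-8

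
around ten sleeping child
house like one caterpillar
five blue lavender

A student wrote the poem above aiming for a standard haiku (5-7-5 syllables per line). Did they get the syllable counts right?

Line 1: around (2), ten (1), sleeping (2), child (1) → 6 (expected 5)
Line 2: house (1), like (1), one (1), caterpillar (4) → 7 ✓
Line 3: five (1), blue (1), lavender (3) → 5 ✓

No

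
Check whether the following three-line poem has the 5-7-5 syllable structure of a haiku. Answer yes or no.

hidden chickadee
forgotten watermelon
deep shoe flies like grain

Line 1: "hidden chickadee": 2+3 = 5 ✓
Line 2: "forgotten watermelon": 3+4 = 7 ✓
Line 3: "deep shoe flies like grain": 1+1+1+1+1 = 5 ✓

Yes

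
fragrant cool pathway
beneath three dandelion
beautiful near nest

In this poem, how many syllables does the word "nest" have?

1

"nest" has 1 syllable.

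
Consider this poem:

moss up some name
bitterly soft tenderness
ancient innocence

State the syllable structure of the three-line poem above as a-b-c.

4-7-5

Line 1: moss(1) + up(1) + some(1) + name(1) = 4
Line 2: bitterly(3) + soft(1) + tenderness(3) = 7
Line 3: ancient(2) + innocence(3) = 5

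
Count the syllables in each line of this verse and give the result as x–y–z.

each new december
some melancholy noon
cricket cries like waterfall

5–6–7

Line 1: "each new december": 1+1+3 = 5
Line 2: "some melancholy noon": 1+4+1 = 6
Line 3: "cricket cries like waterfall": 2+1+1+3 = 7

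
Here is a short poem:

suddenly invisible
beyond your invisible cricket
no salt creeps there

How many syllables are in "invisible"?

4

"invisible" has 4 syllables.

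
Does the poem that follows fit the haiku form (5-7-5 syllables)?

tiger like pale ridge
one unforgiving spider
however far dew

Yes

Line 1: tiger(2) + like(1) + pale(1) + ridge(1) = 5 ✓
Line 2: one(1) + unforgiving(4) + spider(2) = 7 ✓
Line 3: however(3) + far(1) + dew(1) = 5 ✓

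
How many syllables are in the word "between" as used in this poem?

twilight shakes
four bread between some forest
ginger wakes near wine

"between" has 2 syllables.

2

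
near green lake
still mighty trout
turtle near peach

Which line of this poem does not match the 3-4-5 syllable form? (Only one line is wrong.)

Line 1: near(1) + green(1) + lake(1) = 3 ✓
Line 2: still(1) + mighty(2) + trout(1) = 4 ✓
Line 3: turtle(2) + near(1) + peach(1) = 4 (expected 5)

The third line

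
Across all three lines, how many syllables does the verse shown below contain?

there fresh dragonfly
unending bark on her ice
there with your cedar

17

Line 1: there (1), fresh (1), dragonfly (3) → 5
Line 2: unending (3), bark (1), on (1), her (1), ice (1) → 7
Line 3: there (1), with (1), your (1), cedar (2) → 5
Total: 5 + 7 + 5 = 17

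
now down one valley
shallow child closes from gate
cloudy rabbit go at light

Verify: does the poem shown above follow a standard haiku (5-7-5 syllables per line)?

Line 1: now(1) + down(1) + one(1) + valley(2) = 5 ✓
Line 2: shallow(2) + child(1) + closes(2) + from(1) + gate(1) = 7 ✓
Line 3: cloudy(2) + rabbit(2) + go(1) + at(1) + light(1) = 7 (expected 5)

No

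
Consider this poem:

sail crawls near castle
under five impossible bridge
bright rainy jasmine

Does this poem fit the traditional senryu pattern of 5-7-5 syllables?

Line 1: sail(1) + crawls(1) + near(1) + castle(2) = 5 ✓
Line 2: under(2) + five(1) + impossible(4) + bridge(1) = 8 (expected 7)
Line 3: bright(1) + rainy(2) + jasmine(2) = 5 ✓

No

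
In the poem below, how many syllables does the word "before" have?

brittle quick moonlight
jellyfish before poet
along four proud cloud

2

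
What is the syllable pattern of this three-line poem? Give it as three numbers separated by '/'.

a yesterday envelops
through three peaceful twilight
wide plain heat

7/6/3

Line 1: "a yesterday envelops": 1+3+3 = 7
Line 2: "through three peaceful twilight": 1+1+2+2 = 6
Line 3: "wide plain heat": 1+1+1 = 3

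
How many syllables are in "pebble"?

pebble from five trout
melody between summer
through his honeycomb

2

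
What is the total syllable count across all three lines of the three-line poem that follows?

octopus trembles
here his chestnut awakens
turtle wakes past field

17

Line 1: octopus(3) + trembles(2) = 5
Line 2: here(1) + his(1) + chestnut(2) + awakens(3) = 7
Line 3: turtle(2) + wakes(1) + past(1) + field(1) = 5
Total: 5 + 7 + 5 = 17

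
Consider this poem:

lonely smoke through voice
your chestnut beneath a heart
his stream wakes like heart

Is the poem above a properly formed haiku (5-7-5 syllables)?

Line 1: lonely(2) + smoke(1) + through(1) + voice(1) = 5 ✓
Line 2: your(1) + chestnut(2) + beneath(2) + a(1) + heart(1) = 7 ✓
Line 3: his(1) + stream(1) + wakes(1) + like(1) + heart(1) = 5 ✓

Yes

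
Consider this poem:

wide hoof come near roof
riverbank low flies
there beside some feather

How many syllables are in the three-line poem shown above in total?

Line 1: wide (1), hoof (1), come (1), near (1), roof (1) → 5
Line 2: riverbank (3), low (1), flies (1) → 5
Line 3: there (1), beside (2), some (1), feather (2) → 6
Total: 5 + 5 + 6 = 16

16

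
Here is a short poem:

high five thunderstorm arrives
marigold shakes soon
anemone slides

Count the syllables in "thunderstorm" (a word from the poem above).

3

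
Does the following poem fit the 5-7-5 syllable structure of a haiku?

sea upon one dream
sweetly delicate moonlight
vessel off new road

Yes

Line 1: sea(1) + upon(2) + one(1) + dream(1) = 5 ✓
Line 2: sweetly(2) + delicate(3) + moonlight(2) = 7 ✓
Line 3: vessel(2) + off(1) + new(1) + road(1) = 5 ✓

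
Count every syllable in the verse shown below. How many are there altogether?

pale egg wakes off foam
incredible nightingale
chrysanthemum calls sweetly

Line 1: pale (1), egg (1), wakes (1), off (1), foam (1) → 5
Line 2: incredible (4), nightingale (3) → 7
Line 3: chrysanthemum (4), calls (1), sweetly (2) → 7
Total: 5 + 7 + 7 = 19

19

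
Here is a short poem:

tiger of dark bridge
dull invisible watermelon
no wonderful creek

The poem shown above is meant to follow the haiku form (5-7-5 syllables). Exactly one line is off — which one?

Line 1: tiger (2), of (1), dark (1), bridge (1) → 5 ✓
Line 2: dull (1), invisible (4), watermelon (4) → 9 (expected 7)
Line 3: no (1), wonderful (3), creek (1) → 5 ✓

Line 2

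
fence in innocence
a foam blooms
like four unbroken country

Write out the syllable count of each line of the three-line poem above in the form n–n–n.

5–3–7

Line 1: fence (1), in (1), innocence (3) → 5
Line 2: a (1), foam (1), blooms (1) → 3
Line 3: like (1), four (1), unbroken (3), country (2) → 7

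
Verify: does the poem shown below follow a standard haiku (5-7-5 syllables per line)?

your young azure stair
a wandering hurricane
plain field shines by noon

Line 1: your (1), young (1), azure (2), stair (1) → 5 ✓
Line 2: a (1), wandering (3), hurricane (3) → 7 ✓
Line 3: plain (1), field (1), shines (1), by (1), noon (1) → 5 ✓

Yes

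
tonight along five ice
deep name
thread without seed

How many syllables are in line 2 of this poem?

2

Line 2: deep (1), name (1) → 2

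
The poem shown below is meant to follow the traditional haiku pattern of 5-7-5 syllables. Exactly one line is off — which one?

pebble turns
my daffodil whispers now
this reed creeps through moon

Line 1

Line 1: pebble (2), turns (1) → 3 (expected 5)
Line 2: my (1), daffodil (3), whispers (2), now (1) → 7 ✓
Line 3: this (1), reed (1), creeps (1), through (1), moon (1) → 5 ✓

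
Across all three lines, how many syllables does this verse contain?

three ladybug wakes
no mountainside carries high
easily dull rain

17

Line 1: three (1), ladybug (3), wakes (1) → 5
Line 2: no (1), mountainside (3), carries (2), high (1) → 7
Line 3: easily (3), dull (1), rain (1) → 5
Total: 5 + 7 + 5 = 17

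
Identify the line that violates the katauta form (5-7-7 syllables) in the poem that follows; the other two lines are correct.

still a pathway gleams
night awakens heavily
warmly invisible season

Line 3

Line 1: still (1), a (1), pathway (2), gleams (1) → 5 ✓
Line 2: night (1), awakens (3), heavily (3) → 7 ✓
Line 3: warmly (2), invisible (4), season (2) → 8 (expected 7)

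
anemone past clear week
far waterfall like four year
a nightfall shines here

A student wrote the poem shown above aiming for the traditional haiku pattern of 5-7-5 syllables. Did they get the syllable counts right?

Line 1: "anemone past clear week": 4+1+1+1 = 7 (expected 5)
Line 2: "far waterfall like four year": 1+3+1+1+1 = 7 ✓
Line 3: "a nightfall shines here": 1+2+1+1 = 5 ✓

No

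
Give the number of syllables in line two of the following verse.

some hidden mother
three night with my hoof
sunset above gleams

Line two: "three night with my hoof": 1+1+1+1+1 = 5

5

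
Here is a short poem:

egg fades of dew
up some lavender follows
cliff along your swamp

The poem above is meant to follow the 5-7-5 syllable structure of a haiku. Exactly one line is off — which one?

Line 1: "egg fades of dew": 1+1+1+1 = 4 (expected 5)
Line 2: "up some lavender follows": 1+1+3+2 = 7 ✓
Line 3: "cliff along your swamp": 1+2+1+1 = 5 ✓

The first line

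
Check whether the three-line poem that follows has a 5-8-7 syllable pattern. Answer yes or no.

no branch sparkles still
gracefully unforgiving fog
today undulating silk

Line 1: no(1) + branch(1) + sparkles(2) + still(1) = 5 ✓
Line 2: gracefully(3) + unforgiving(4) + fog(1) = 8 ✓
Line 3: today(2) + undulating(4) + silk(1) = 7 ✓

Yes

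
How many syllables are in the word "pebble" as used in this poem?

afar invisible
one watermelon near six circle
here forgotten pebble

2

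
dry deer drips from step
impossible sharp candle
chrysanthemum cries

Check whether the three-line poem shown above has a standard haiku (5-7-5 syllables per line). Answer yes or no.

Line 1: "dry deer drips from step": 1+1+1+1+1 = 5 ✓
Line 2: "impossible sharp candle": 4+1+2 = 7 ✓
Line 3: "chrysanthemum cries": 4+1 = 5 ✓

Yes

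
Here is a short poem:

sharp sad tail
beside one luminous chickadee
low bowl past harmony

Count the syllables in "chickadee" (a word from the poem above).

3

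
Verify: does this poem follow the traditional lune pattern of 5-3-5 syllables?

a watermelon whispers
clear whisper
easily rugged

No

Line 1: a (1), watermelon (4), whispers (2) → 7 (expected 5)
Line 2: clear (1), whisper (2) → 3 ✓
Line 3: easily (3), rugged (2) → 5 ✓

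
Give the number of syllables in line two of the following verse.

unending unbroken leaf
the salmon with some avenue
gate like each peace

8

Line two: "the salmon with some avenue": 1+2+1+1+3 = 8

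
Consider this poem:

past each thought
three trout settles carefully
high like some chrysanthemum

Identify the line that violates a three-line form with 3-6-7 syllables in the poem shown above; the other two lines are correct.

Line 1: past (1), each (1), thought (1) → 3 ✓
Line 2: three (1), trout (1), settles (2), carefully (3) → 7 (expected 6)
Line 3: high (1), like (1), some (1), chrysanthemum (4) → 7 ✓

The second line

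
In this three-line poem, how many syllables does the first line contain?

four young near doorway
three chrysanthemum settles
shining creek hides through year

5

The first line: four (1), young (1), near (1), doorway (2) → 5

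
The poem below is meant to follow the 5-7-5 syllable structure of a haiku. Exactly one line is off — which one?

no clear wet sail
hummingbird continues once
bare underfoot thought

Line 1: "no clear wet sail": 1+1+1+1 = 4 (expected 5)
Line 2: "hummingbird continues once": 3+3+1 = 7 ✓
Line 3: "bare underfoot thought": 1+3+1 = 5 ✓

Line 1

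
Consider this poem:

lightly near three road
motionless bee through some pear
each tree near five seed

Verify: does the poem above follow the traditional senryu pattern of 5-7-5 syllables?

Line 1: lightly (2), near (1), three (1), road (1) → 5 ✓
Line 2: motionless (3), bee (1), through (1), some (1), pear (1) → 7 ✓
Line 3: each (1), tree (1), near (1), five (1), seed (1) → 5 ✓

Yes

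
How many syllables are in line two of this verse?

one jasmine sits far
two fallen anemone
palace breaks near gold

7

Line two: "two fallen anemone": 1+2+4 = 7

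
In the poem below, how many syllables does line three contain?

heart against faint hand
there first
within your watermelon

7

Line three: within (2), your (1), watermelon (4) → 7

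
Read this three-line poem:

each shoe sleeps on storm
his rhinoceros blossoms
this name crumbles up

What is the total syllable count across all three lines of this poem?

17

Line 1: each (1), shoe (1), sleeps (1), on (1), storm (1) → 5
Line 2: his (1), rhinoceros (4), blossoms (2) → 7
Line 3: this (1), name (1), crumbles (2), up (1) → 5
Total: 5 + 7 + 5 = 17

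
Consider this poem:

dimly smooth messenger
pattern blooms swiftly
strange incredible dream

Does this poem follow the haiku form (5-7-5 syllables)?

No

Line 1: "dimly smooth messenger": 2+1+3 = 6 (expected 5)
Line 2: "pattern blooms swiftly": 2+1+2 = 5 (expected 7)
Line 3: "strange incredible dream": 1+4+1 = 6 (expected 5)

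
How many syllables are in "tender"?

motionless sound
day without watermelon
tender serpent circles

2

"tender" has 2 syllables.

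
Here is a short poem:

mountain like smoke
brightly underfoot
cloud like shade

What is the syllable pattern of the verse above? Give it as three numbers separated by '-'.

Line 1: mountain(2) + like(1) + smoke(1) = 4
Line 2: brightly(2) + underfoot(3) = 5
Line 3: cloud(1) + like(1) + shade(1) = 3

4-5-3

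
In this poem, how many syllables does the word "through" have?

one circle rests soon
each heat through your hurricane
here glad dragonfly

"through" has 1 syllable.

1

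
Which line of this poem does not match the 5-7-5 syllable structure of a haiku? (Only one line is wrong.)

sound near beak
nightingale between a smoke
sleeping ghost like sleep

Line 1: sound(1) + near(1) + beak(1) = 3 (expected 5)
Line 2: nightingale(3) + between(2) + a(1) + smoke(1) = 7 ✓
Line 3: sleeping(2) + ghost(1) + like(1) + sleep(1) = 5 ✓

Line 1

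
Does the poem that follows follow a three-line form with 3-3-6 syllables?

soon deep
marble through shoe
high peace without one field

Line 1: soon(1) + deep(1) = 2 (expected 3)
Line 2: marble(2) + through(1) + shoe(1) = 4 (expected 3)
Line 3: high(1) + peace(1) + without(2) + one(1) + field(1) = 6 ✓

No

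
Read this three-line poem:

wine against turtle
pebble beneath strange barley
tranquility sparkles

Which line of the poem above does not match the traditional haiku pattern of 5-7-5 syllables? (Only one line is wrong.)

Line 1: wine (1), against (2), turtle (2) → 5 ✓
Line 2: pebble (2), beneath (2), strange (1), barley (2) → 7 ✓
Line 3: tranquility (4), sparkles (2) → 6 (expected 5)

Line 3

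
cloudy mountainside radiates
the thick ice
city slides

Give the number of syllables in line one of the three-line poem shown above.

Line one: cloudy (2), mountainside (3), radiates (3) → 8

8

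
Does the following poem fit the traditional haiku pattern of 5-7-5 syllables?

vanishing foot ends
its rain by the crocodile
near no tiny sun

Line 1: vanishing (3), foot (1), ends (1) → 5 ✓
Line 2: its (1), rain (1), by (1), the (1), crocodile (3) → 7 ✓
Line 3: near (1), no (1), tiny (2), sun (1) → 5 ✓

Yes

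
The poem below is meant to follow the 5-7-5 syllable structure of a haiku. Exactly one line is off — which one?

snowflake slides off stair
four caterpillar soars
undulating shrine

Line 1: snowflake(2) + slides(1) + off(1) + stair(1) = 5 ✓
Line 2: four(1) + caterpillar(4) + soars(1) = 6 (expected 7)
Line 3: undulating(4) + shrine(1) = 5 ✓

The second line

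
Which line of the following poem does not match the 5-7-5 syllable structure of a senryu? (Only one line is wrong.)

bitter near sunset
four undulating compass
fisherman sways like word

Line 3

Line 1: "bitter near sunset": 2+1+2 = 5 ✓
Line 2: "four undulating compass": 1+4+2 = 7 ✓
Line 3: "fisherman sways like word": 3+1+1+1 = 6 (expected 5)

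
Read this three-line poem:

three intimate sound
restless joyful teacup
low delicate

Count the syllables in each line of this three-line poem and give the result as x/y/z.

Line 1: three (1), intimate (3), sound (1) → 5
Line 2: restless (2), joyful (2), teacup (2) → 6
Line 3: low (1), delicate (3) → 4

5/6/4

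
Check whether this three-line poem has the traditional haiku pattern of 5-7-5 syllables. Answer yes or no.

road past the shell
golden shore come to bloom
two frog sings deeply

Line 1: "road past the shell": 1+1+1+1 = 4 (expected 5)
Line 2: "golden shore come to bloom": 2+1+1+1+1 = 6 (expected 7)
Line 3: "two frog sings deeply": 1+1+1+2 = 5 ✓

No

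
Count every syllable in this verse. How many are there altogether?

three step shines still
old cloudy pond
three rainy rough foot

13

Line 1: three(1) + step(1) + shines(1) + still(1) = 4
Line 2: old(1) + cloudy(2) + pond(1) = 4
Line 3: three(1) + rainy(2) + rough(1) + foot(1) = 5
Total: 4 + 4 + 5 = 13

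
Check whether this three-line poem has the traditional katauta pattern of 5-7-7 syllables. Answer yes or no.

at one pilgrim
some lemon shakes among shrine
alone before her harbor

Line 1: "at one pilgrim": 1+1+2 = 4 (expected 5)
Line 2: "some lemon shakes among shrine": 1+2+1+2+1 = 7 ✓
Line 3: "alone before her harbor": 2+2+1+2 = 7 ✓

No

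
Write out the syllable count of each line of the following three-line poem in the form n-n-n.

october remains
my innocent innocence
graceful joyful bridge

Line 1: october(3) + remains(2) = 5
Line 2: my(1) + innocent(3) + innocence(3) = 7
Line 3: graceful(2) + joyful(2) + bridge(1) = 5

5-7-5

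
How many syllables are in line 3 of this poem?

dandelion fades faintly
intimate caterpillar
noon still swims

3

Line 3: noon(1) + still(1) + swims(1) = 3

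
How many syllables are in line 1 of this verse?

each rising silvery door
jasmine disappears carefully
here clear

Line 1: each (1), rising (2), silvery (3), door (1) → 7

7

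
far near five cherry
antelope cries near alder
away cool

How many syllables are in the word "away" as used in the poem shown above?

2

"away" has 2 syllables.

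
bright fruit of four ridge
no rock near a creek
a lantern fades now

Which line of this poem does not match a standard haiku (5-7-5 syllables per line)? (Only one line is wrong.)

Line 2

Line 1: bright (1), fruit (1), of (1), four (1), ridge (1) → 5 ✓
Line 2: no (1), rock (1), near (1), a (1), creek (1) → 5 (expected 7)
Line 3: a (1), lantern (2), fades (1), now (1) → 5 ✓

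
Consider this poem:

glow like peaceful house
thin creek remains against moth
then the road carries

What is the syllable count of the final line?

The final line: then(1) + the(1) + road(1) + carries(2) = 5

5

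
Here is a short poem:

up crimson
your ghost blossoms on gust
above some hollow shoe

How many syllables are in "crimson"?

"crimson" has 2 syllables.

2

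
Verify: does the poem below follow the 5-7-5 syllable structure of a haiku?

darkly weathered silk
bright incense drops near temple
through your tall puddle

Line 1: darkly (2), weathered (2), silk (1) → 5 ✓
Line 2: bright (1), incense (2), drops (1), near (1), temple (2) → 7 ✓
Line 3: through (1), your (1), tall (1), puddle (2) → 5 ✓

Yes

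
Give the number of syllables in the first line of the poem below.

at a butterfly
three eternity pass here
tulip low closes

5

The first line: at (1), a (1), butterfly (3) → 5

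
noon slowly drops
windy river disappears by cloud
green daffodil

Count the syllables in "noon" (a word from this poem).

1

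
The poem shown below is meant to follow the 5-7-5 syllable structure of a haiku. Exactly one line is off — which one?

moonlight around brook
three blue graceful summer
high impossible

The second line

Line 1: moonlight(2) + around(2) + brook(1) = 5 ✓
Line 2: three(1) + blue(1) + graceful(2) + summer(2) = 6 (expected 7)
Line 3: high(1) + impossible(4) = 5 ✓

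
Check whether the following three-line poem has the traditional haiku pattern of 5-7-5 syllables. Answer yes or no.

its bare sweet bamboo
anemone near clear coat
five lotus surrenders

No

Line 1: "its bare sweet bamboo": 1+1+1+2 = 5 ✓
Line 2: "anemone near clear coat": 4+1+1+1 = 7 ✓
Line 3: "five lotus surrenders": 1+2+3 = 6 (expected 5)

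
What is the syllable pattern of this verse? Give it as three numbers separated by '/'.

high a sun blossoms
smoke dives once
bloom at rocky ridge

5/3/5

Line 1: "high a sun blossoms": 1+1+1+2 = 5
Line 2: "smoke dives once": 1+1+1 = 3
Line 3: "bloom at rocky ridge": 1+1+2+1 = 5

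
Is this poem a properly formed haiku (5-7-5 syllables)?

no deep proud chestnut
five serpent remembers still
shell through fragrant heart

Line 1: no (1), deep (1), proud (1), chestnut (2) → 5 ✓
Line 2: five (1), serpent (2), remembers (3), still (1) → 7 ✓
Line 3: shell (1), through (1), fragrant (2), heart (1) → 5 ✓

Yes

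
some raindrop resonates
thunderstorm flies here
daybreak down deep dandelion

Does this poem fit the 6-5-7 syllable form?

Line 1: some (1), raindrop (2), resonates (3) → 6 ✓
Line 2: thunderstorm (3), flies (1), here (1) → 5 ✓
Line 3: daybreak (2), down (1), deep (1), dandelion (4) → 8 (expected 7)

No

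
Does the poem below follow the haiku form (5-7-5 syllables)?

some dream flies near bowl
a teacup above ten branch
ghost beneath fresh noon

Line 1: some (1), dream (1), flies (1), near (1), bowl (1) → 5 ✓
Line 2: a (1), teacup (2), above (2), ten (1), branch (1) → 7 ✓
Line 3: ghost (1), beneath (2), fresh (1), noon (1) → 5 ✓

Yes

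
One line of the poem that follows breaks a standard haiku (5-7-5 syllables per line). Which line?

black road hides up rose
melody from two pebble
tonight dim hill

Line 3

Line 1: black(1) + road(1) + hides(1) + up(1) + rose(1) = 5 ✓
Line 2: melody(3) + from(1) + two(1) + pebble(2) = 7 ✓
Line 3: tonight(2) + dim(1) + hill(1) = 4 (expected 5)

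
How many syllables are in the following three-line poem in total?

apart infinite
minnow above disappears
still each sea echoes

17

Line 1: apart(2) + infinite(3) = 5
Line 2: minnow(2) + above(2) + disappears(3) = 7
Line 3: still(1) + each(1) + sea(1) + echoes(2) = 5
Total: 5 + 7 + 5 = 17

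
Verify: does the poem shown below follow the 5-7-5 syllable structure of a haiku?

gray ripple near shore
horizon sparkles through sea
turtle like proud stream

Line 1: gray(1) + ripple(2) + near(1) + shore(1) = 5 ✓
Line 2: horizon(3) + sparkles(2) + through(1) + sea(1) = 7 ✓
Line 3: turtle(2) + like(1) + proud(1) + stream(1) = 5 ✓

Yes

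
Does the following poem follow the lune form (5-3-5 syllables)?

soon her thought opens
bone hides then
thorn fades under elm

Line 1: "soon her thought opens": 1+1+1+2 = 5 ✓
Line 2: "bone hides then": 1+1+1 = 3 ✓
Line 3: "thorn fades under elm": 1+1+2+1 = 5 ✓

Yes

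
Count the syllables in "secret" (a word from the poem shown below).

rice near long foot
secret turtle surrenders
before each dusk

2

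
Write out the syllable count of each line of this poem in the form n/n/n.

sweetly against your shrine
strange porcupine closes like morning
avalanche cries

Line 1: sweetly (2), against (2), your (1), shrine (1) → 6
Line 2: strange (1), porcupine (3), closes (2), like (1), morning (2) → 9
Line 3: avalanche (3), cries (1) → 4

6/9/4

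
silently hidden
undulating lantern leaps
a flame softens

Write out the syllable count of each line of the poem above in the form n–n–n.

Line 1: "silently hidden": 3+2 = 5
Line 2: "undulating lantern leaps": 4+2+1 = 7
Line 3: "a flame softens": 1+1+2 = 4

5–7–4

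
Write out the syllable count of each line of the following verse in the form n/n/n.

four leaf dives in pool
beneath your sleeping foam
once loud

Line 1: four(1) + leaf(1) + dives(1) + in(1) + pool(1) = 5
Line 2: beneath(2) + your(1) + sleeping(2) + foam(1) = 6
Line 3: once(1) + loud(1) = 2

5/6/2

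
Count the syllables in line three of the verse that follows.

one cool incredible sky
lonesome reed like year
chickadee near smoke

Line three: "chickadee near smoke": 3+1+1 = 5

5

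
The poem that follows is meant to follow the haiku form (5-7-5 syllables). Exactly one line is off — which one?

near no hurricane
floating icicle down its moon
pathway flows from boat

Line 1: "near no hurricane": 1+1+3 = 5 ✓
Line 2: "floating icicle down its moon": 2+3+1+1+1 = 8 (expected 7)
Line 3: "pathway flows from boat": 2+1+1+1 = 5 ✓

The second line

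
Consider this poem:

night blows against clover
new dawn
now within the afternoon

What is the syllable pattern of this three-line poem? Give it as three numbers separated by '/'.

6/2/7

Line 1: "night blows against clover": 1+1+2+2 = 6
Line 2: "new dawn": 1+1 = 2
Line 3: "now within the afternoon": 1+2+1+3 = 7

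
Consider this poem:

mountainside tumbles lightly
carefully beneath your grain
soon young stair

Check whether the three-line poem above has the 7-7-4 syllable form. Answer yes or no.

No

Line 1: mountainside(3) + tumbles(2) + lightly(2) = 7 ✓
Line 2: carefully(3) + beneath(2) + your(1) + grain(1) = 7 ✓
Line 3: soon(1) + young(1) + stair(1) = 3 (expected 4)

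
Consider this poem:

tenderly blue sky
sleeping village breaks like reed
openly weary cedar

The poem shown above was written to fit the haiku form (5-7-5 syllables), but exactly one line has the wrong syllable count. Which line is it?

Line 3

Line 1: tenderly (3), blue (1), sky (1) → 5 ✓
Line 2: sleeping (2), village (2), breaks (1), like (1), reed (1) → 7 ✓
Line 3: openly (3), weary (2), cedar (2) → 7 (expected 5)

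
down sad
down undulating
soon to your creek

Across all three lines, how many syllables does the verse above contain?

11

Line 1: down (1), sad (1) → 2
Line 2: down (1), undulating (4) → 5
Line 3: soon (1), to (1), your (1), creek (1) → 4
Total: 2 + 5 + 4 = 11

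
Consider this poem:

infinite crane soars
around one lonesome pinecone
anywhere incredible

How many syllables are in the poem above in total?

19

Line 1: infinite (3), crane (1), soars (1) → 5
Line 2: around (2), one (1), lonesome (2), pinecone (2) → 7
Line 3: anywhere (3), incredible (4) → 7
Total: 5 + 7 + 7 = 19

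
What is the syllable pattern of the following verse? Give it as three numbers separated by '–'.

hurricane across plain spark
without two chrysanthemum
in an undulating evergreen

7–7–9

Line 1: hurricane(3) + across(2) + plain(1) + spark(1) = 7
Line 2: without(2) + two(1) + chrysanthemum(4) = 7
Line 3: in(1) + an(1) + undulating(4) + evergreen(3) = 9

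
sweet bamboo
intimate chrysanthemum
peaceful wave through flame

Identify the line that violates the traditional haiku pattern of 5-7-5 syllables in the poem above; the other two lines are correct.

Line 1: "sweet bamboo": 1+2 = 3 (expected 5)
Line 2: "intimate chrysanthemum": 3+4 = 7 ✓
Line 3: "peaceful wave through flame": 2+1+1+1 = 5 ✓

Line 1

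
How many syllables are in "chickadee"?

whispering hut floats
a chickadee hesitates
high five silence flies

3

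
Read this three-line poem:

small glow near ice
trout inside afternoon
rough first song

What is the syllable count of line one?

Line one: small(1) + glow(1) + near(1) + ice(1) = 4

4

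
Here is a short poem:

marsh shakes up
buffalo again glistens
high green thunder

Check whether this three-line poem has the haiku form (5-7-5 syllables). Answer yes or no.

No

Line 1: marsh (1), shakes (1), up (1) → 3 (expected 5)
Line 2: buffalo (3), again (2), glistens (2) → 7 ✓
Line 3: high (1), green (1), thunder (2) → 4 (expected 5)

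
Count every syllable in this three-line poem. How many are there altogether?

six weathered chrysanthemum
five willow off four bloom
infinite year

17

Line 1: six(1) + weathered(2) + chrysanthemum(4) = 7
Line 2: five(1) + willow(2) + off(1) + four(1) + bloom(1) = 6
Line 3: infinite(3) + year(1) = 4
Total: 7 + 6 + 4 = 17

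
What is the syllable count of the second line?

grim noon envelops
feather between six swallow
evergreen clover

The second line: "feather between six swallow": 2+2+1+2 = 7

7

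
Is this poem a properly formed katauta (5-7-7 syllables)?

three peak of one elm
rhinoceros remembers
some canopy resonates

Line 1: three(1) + peak(1) + of(1) + one(1) + elm(1) = 5 ✓
Line 2: rhinoceros(4) + remembers(3) = 7 ✓
Line 3: some(1) + canopy(3) + resonates(3) = 7 ✓

Yes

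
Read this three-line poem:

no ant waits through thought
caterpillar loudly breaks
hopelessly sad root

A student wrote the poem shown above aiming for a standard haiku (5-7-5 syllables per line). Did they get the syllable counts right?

Line 1: no (1), ant (1), waits (1), through (1), thought (1) → 5 ✓
Line 2: caterpillar (4), loudly (2), breaks (1) → 7 ✓
Line 3: hopelessly (3), sad (1), root (1) → 5 ✓

Yes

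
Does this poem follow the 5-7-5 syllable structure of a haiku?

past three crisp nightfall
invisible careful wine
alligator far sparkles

No

Line 1: past (1), three (1), crisp (1), nightfall (2) → 5 ✓
Line 2: invisible (4), careful (2), wine (1) → 7 ✓
Line 3: alligator (4), far (1), sparkles (2) → 7 (expected 5)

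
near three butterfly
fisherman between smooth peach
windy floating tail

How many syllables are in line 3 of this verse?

5

Line 3: windy (2), floating (2), tail (1) → 5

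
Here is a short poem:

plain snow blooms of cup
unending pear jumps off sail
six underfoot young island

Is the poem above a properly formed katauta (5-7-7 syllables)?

Line 1: plain(1) + snow(1) + blooms(1) + of(1) + cup(1) = 5 ✓
Line 2: unending(3) + pear(1) + jumps(1) + off(1) + sail(1) = 7 ✓
Line 3: six(1) + underfoot(3) + young(1) + island(2) = 7 ✓

Yes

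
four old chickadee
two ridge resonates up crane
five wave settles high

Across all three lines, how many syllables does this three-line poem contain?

17

Line 1: "four old chickadee": 1+1+3 = 5
Line 2: "two ridge resonates up crane": 1+1+3+1+1 = 7
Line 3: "five wave settles high": 1+1+2+1 = 5
Total: 5 + 7 + 5 = 17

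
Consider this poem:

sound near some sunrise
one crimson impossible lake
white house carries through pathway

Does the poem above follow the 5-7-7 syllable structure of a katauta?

Line 1: sound (1), near (1), some (1), sunrise (2) → 5 ✓
Line 2: one (1), crimson (2), impossible (4), lake (1) → 8 (expected 7)
Line 3: white (1), house (1), carries (2), through (1), pathway (2) → 7 ✓

No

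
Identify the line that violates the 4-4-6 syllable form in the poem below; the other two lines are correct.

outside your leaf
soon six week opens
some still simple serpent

The second line

Line 1: outside(2) + your(1) + leaf(1) = 4 ✓
Line 2: soon(1) + six(1) + week(1) + opens(2) = 5 (expected 4)
Line 3: some(1) + still(1) + simple(2) + serpent(2) = 6 ✓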